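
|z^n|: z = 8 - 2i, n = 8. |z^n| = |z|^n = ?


|z| = sqrt(64+4) = sqrt(68) = 8.2462
|z^8| = |z|^8 = (sqrt(68))^8 = 68^4 = 21381376

|z^8| = 21381376


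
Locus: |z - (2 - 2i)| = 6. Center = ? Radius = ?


|z - z0| = r is a circle with center z0 and radius r.
Center = (2, -2), radius = 6

Circle with center (2, -2) and radius 6


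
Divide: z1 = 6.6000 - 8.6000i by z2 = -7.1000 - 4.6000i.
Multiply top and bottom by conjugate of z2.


Conjugate of z2 = -7.1000 + 4.6000i
Numerator: (6.6000 - 8.6000i)(-7.1000 + 4.6000i) = -7.3000 + 91.4200i
Denominator: (-7.1)^2 + (-4.6)^2 = 71.57
Result = (-7.3000 + 91.4200i)/71.57

-0.1020 + 1.2774i


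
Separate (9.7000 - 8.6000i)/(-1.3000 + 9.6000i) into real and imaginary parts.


Multiply by conjugate: (9.7000 - 8.6000i)(-1.3000 - 9.6000i) / ((-1.3)^2 + 9.6^2)
Numerator real = 9.7*(-1.3) - (8.6)*9.6 = -95.17
Numerator imag = -8.6*(-1.3) - 9.7*9.6 = -81.94
Denominator = 93.85
Re(z) = -95.17/93.85 = -1.0141
Im(z) = -81.94/93.85 = -0.8731

Re(z) = -1.0141, Im(z) = -0.8731


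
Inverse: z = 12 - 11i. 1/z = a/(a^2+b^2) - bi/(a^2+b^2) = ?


|z|^2 = 144+121 = 265
1/z = (12 + 11i)/265

1/z = 0.0453 + 0.0415i


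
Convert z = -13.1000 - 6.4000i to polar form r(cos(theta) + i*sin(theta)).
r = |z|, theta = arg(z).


r = sqrt(171.61+40.96) = sqrt(212.57) = 14.5798
theta = atan2(-6.4, -13.1) = -153.9622 degrees

r = 14.5798, theta = -153.9622 degrees


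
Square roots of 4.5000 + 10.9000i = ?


|z| = sqrt(20.25+118.81) = 11.7924
sqrt((|z|+a)/2) = sqrt((11.7924+4.5)/2) = sqrt(8.1462) = 2.8542
sqrt((|z|-a)/2) = sqrt((11.7924-4.5)/2) = sqrt(3.6462) = 1.9095

±(2.8542 + 1.9095i) i.e. 2.8542 + 1.9095i and -2.8542 - 1.9095i


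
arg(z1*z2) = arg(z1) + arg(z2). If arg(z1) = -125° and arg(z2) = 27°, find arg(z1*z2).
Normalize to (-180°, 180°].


arg(z1*z2) = -125° + 27° = -98°
Normalized to (-180°, 180°]: -98°

-98°


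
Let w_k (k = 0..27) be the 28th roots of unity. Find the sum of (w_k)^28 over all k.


The roots are w_k = w^k with w = e^(2*pi*i/28), and (w^k)^28 = (w^28)^k.
So S = 1 + u + u^2 + ... + u^(27) with u = w^28.
28 = 1*28 + 0, so 28 is a multiple of 28 and u = (w^28)^1 = 1.
Every one of the 28 terms equals 1: S = 28

S = 28


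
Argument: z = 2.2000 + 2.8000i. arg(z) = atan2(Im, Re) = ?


Re = 2.2, Im = 2.8
arg = atan2(2.8, 2.2) = 51.8428 degrees

arg(z) = 51.8428 degrees


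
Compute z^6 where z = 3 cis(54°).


r^6 = 3^6 = 729
n*theta = 6*54° = 324° = 324° (mod 360)
a = 729*cos(324°) = 589.7734
b = 729*sin(324°) = -428.4954

729 cis(324°) = 589.7734 - 428.4954i


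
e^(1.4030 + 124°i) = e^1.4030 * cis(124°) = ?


e^1.4030 = 4.0674
cos(124°) = -0.5592
sin(124°) = 0.82904
Real = 4.0674*(-0.5592) = -2.2745
Imag = 4.0674*0.82904 = 3.3720

-2.2745 + 3.3720i


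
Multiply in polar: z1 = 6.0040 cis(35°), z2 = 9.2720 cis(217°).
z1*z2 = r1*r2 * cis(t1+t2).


r = 6.0040 * 9.2720 = 55.6691
theta = 35° + 217° = 252° = 252° (mod 360)

55.6691 cis(252°)


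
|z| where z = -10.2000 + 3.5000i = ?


|z| = sqrt((-10.2)^2 + 3.5^2) = sqrt(104.04 + 12.25) = sqrt(116.29) = 10.7838

|z| = 10.7838


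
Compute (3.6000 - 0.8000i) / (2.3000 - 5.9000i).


Conjugate of z2 = 2.3000 + 5.9000i
Numerator: (3.6000 - 0.8000i)(2.3000 + 5.9000i) = 13.0000 + 19.4000i
Denominator: 2.3^2 + (-5.9)^2 = 40.1
Result = (13.0000 + 19.4000i)/40.1

0.3242 + 0.4838i


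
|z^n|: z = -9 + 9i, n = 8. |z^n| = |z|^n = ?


|z| = sqrt(81+81) = sqrt(162) = 12.7279
|z^8| = |z|^8 = (sqrt(162))^8 = 162^4 = 688747536

|z^8| = 688747536


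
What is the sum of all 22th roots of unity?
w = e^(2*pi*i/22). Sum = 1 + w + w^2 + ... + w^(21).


The sum of all 22th roots of unity is 0.
Geometric series: (1 - w^22)/(1 - w) = (1-1)/(1-w) = 0 since w^22 = 1, w ≠ 1.
Alternatively: coefficient of z^21 in z^22 - 1 is 0.

0


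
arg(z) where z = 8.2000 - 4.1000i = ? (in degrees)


Re = 8.2, Im = -4.1
arg = atan2(-4.1, 8.2) = -26.5651 degrees

arg(z) = -26.5651 degrees


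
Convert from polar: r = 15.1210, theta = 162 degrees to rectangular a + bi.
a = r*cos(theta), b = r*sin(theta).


a = 15.1210*cos(162°) = 15.1210*(-0.951057) = -14.3809
b = 15.1210*sin(162°) = 15.1210*0.309017 = 4.6726

-14.3809 + 4.6726i


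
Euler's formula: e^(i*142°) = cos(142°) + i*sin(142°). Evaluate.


cos(142°) = -0.7880
sin(142°) = 0.6157

e^(i*142°) = -0.7880 + 0.6157i


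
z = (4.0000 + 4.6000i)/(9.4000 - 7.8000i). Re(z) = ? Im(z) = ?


Multiply by conjugate: (4.0000 + 4.6000i)(9.4000 + 7.8000i) / (9.4^2 + (-7.8)^2)
Numerator real = 4*9.4 + 4.6*(-7.8) = 1.72
Numerator imag = 4.6*9.4 - 4*(-7.8) = 74.44
Denominator = 149.2
Re(z) = 1.72/149.2 = 0.0115
Im(z) = 74.44/149.2 = 0.4989

Re(z) = 0.0115, Im(z) = 0.4989


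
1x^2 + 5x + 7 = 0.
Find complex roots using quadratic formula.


disc = 5^2 - 4*1*7 = 25 - 28 = -3
sqrt(|disc|) = sqrt(3) = 1.7321
Real part = -5/(2*1) = -2.5000
Imag part = 1.7321/(2*1) = 0.8660

-2.5000 ± 0.8660i


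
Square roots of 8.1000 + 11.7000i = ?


|z| = sqrt(65.61+136.89) = 14.2302
sqrt((|z|+a)/2) = sqrt((14.2302+8.1)/2) = sqrt(11.1651) = 3.3414
sqrt((|z|-a)/2) = sqrt((14.2302-8.1)/2) = sqrt(3.0651) = 1.7507

±(3.3414 + 1.7507i) i.e. 3.3414 + 1.7507i and -3.3414 - 1.7507i


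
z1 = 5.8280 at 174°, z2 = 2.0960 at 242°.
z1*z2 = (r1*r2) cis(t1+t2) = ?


r = 5.8280 * 2.0960 = 12.2155
theta = 174° + 242° = 416° = 56° (mod 360)

12.2155 cis(56°)


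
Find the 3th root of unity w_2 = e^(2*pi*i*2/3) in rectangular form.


Angle = 360*2/3 = 240°
a = cos(240°) = -0.5000
b = sin(240°) = -0.8660

-0.5000 - 0.8660i


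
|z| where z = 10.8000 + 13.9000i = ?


|z| = sqrt(10.8^2 + 13.9^2) = sqrt(116.64 + 193.21) = sqrt(309.85) = 17.6026

|z| = 17.6026


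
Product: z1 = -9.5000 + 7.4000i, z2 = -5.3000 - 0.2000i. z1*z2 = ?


Real = -9.5*(-5.3) - 7.4*(-0.2) = 50.35 - (-1.48) = 51.83
Imag = -9.5*(-0.2) - (5.3)*7.4 = 1.9 - (39.22) = -37.32

51.8300 - 37.3200i


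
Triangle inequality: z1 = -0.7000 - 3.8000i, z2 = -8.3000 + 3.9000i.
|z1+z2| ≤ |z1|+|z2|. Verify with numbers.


|z1| = sqrt((-0.7)^2 + (-3.8)^2) = sqrt(14.93) = 3.8639
|z2| = sqrt((-8.3)^2 + 3.9^2) = sqrt(84.1) = 9.1706
z1+z2 = -9.0000 + 0.1000i
|z1+z2| = sqrt(81.01) = 9.0006
|z1|+|z2| = 3.8639 + 9.1706 = 13.0345

|z1+z2| = 9.0006 ≤ |z1|+|z2| = 13.0345 (verified)


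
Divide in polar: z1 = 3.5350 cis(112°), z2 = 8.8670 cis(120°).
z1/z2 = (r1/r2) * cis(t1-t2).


r = 3.5350 / 8.8670 = 0.3987
theta = 112° - 120° = -8° = 352° (mod 360)

0.3987 cis(352°)


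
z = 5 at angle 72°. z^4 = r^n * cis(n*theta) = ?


r^4 = 5^4 = 625
n*theta = 4*72° = 288° = 288° (mod 360)
a = 625*cos(288°) = 193.1356
b = 625*sin(288°) = -594.4103

625 cis(288°) = 193.1356 - 594.4103i


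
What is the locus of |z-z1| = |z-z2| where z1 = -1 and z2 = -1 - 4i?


Equal distances means the locus is the perpendicular bisector of z1 and z2.
Midpoint = ((-1+(-1))/2, (0+(-4))/2) = (-1.0000, -2.0000)

Perpendicular bisector through (-1.0000, -2.0000)


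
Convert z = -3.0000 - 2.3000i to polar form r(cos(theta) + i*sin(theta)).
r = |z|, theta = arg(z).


r = sqrt(9+5.29) = sqrt(14.29) = 3.7802
theta = atan2(-2.3, -3) = -142.5238 degrees

r = 3.7802, theta = -142.5238 degrees


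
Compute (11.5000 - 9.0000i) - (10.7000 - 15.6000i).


Real: 11.5 - 10.7 = 0.8
Imag: -9 + 15.6 = 6.6

0.8000 + 6.6000i


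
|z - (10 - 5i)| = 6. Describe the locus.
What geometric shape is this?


|z - z0| = r is a circle with center z0 and radius r.
Center = (10, -5), radius = 6

Circle with center (10, -5) and radius 6


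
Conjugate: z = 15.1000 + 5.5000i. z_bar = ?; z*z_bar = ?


z_bar = 15.1000 - 5.5000i
z*z_bar = 15.1^2 + 5.5^2 = 228.01 + 30.25 = 258.26

z_bar = 15.1000 - 5.5000i, z*z_bar = 258.26


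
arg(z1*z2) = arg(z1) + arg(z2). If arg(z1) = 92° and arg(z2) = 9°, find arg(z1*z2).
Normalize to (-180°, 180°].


arg(z1*z2) = 92° + 9° = 101°
Normalized to (-180°, 180°]: 101°

101°


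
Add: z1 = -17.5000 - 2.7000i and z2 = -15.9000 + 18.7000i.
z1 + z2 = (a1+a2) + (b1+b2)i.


Real: -17.5 - 15.9 = -33.4
Imag: -2.7 + 18.7 = 16

-33.4000 + 16.0000i


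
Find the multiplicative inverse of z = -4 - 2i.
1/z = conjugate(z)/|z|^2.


|z|^2 = 16+4 = 20
1/z = (-4 + 2i)/20

1/z = -0.2000 + 0.1000i


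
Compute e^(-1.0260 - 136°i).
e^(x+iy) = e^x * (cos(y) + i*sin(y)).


e^-1.0260 = 0.3584
cos(-136°) = -0.7193
sin(-136°) = -0.6947
Real = 0.3584*(-0.7193) = -0.2578
Imag = 0.3584*(-0.6947) = -0.2490

-0.2578 - 0.2490i


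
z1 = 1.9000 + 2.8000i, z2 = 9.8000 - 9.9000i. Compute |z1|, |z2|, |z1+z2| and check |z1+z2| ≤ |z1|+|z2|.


|z1| = sqrt(1.9^2 + 2.8^2) = sqrt(11.45) = 3.3838
|z2| = sqrt(9.8^2 + (-9.9)^2) = sqrt(194.05) = 13.9302
z1+z2 = 11.7000 - 7.1000i
|z1+z2| = sqrt(187.3) = 13.6858
|z1|+|z2| = 3.3838 + 13.9302 = 17.3140

|z1+z2| = 13.6858 ≤ |z1|+|z2| = 17.3140 (verified)


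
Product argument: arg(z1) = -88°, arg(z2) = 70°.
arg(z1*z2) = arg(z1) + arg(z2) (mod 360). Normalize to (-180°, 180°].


arg(z1*z2) = -88° + 70° = -18°
Normalized to (-180°, 180°]: -18°

-18°


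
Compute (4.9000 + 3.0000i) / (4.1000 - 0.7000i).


Conjugate of z2 = 4.1000 + 0.7000i
Numerator: (4.9000 + 3.0000i)(4.1000 + 0.7000i) = 17.9900 + 15.7300i
Denominator: 4.1^2 + (-0.7)^2 = 17.3
Result = (17.9900 + 15.7300i)/17.3

1.0399 + 0.9092i


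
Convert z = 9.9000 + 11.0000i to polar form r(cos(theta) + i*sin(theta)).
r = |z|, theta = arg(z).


r = sqrt(98.01+121) = sqrt(219.01) = 14.7990
theta = atan2(11, 9.9) = 48.0128 degrees

r = 14.7990, theta = 48.0128 degrees


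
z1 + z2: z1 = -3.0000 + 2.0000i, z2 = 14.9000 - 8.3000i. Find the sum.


Real: -3 + 14.9 = 11.9
Imag: 2 - 8.3 = -6.3

11.9000 - 6.3000i


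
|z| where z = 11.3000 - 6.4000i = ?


|z| = sqrt(11.3^2 + (-6.4)^2) = sqrt(127.69 + 40.96) = sqrt(168.65) = 12.9865

|z| = 12.9865


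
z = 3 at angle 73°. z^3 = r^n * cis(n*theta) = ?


r^3 = 3^3 = 27
n*theta = 3*73° = 219° = 219° (mod 360)
a = 27*cos(219°) = -20.9829
b = 27*sin(219°) = -16.9917

27 cis(219°) = -20.9829 - 16.9917i


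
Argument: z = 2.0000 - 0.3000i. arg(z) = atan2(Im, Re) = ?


Re = 2, Im = -0.3
arg = atan2(-0.3, 2) = -8.5308 degrees

arg(z) = -8.5308 degrees


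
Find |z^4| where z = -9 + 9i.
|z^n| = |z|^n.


|z| = sqrt(81+81) = sqrt(162) = 12.7279
|z^4| = |z|^4 = (sqrt(162))^4 = 162^2 = 26244

|z^4| = 26244


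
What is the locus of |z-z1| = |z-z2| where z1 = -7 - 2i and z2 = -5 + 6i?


Equal distances means the locus is the perpendicular bisector of z1 and z2.
Midpoint = ((-7+(-5))/2, (-2+6)/2) = (-6.0000, 2.0000)

Perpendicular bisector through (-6.0000, 2.0000)


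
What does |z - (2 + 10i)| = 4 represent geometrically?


|z - z0| = r is a circle with center z0 and radius r.
Center = (2, 10), radius = 4

Circle with center (2, 10) and radius 4


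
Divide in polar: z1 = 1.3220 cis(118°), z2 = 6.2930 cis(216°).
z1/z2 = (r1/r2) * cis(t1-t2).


r = 1.3220 / 6.2930 = 0.2101
theta = 118° - 216° = -98° = 262° (mod 360)

0.2101 cis(262°)


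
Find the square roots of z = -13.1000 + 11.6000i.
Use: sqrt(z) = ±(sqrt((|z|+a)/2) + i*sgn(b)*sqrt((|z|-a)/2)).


|z| = sqrt(171.61+134.56) = 17.4977
sqrt((|z|+a)/2) = sqrt((17.4977+(-13.1))/2) = sqrt(2.1989) = 1.4829
sqrt((|z|-a)/2) = sqrt((17.4977-(-13.1))/2) = sqrt(15.2989) = 3.9114

±(1.4829 + 3.9114i) i.e. 1.4829 + 3.9114i and -1.4829 - 3.9114i


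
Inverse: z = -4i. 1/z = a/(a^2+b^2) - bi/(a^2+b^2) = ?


|z|^2 = 0+16 = 16
1/z = (0 + 4i)/16

1/z = 0 + 0.2500i


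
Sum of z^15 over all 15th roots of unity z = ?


The roots are w_k = w^k with w = e^(2*pi*i/15), and (w^k)^15 = (w^15)^k.
So S = 1 + u + u^2 + ... + u^(14) with u = w^15.
15 = 1*15 + 0, so 15 is a multiple of 15 and u = (w^15)^1 = 1.
Every one of the 15 terms equals 1: S = 15

S = 15


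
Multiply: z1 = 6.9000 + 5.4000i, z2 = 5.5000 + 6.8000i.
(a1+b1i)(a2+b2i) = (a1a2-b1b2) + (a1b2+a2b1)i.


Real = 6.9*5.5 - 5.4*6.8 = 37.95 - 36.72 = 1.23
Imag = 6.9*6.8 + 5.5*5.4 = 46.92 + 29.7 = 76.62

1.2300 + 76.6200i


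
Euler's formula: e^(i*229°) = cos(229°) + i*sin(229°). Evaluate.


cos(229°) = -0.6561
sin(229°) = -0.7547

e^(i*229°) = -0.6561 - 0.7547i


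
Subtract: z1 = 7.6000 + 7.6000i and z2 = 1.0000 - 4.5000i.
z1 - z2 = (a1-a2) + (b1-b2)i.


Real: 7.6 - 1 = 6.6
Imag: 7.6 + 4.5 = 12.1

6.6000 + 12.1000i


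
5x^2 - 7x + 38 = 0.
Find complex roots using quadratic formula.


disc = (-7)^2 - 4*5*38 = 49 - 760 = -711
sqrt(|disc|) = sqrt(711) = 26.6646
Real part = 7/(2*5) = 0.7000
Imag part = 26.6646/(2*5) = 2.6665

0.7000 ± 2.6665i


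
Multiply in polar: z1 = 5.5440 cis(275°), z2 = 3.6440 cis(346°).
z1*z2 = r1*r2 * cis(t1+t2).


r = 5.5440 * 3.6440 = 20.2023
theta = 275° + 346° = 621° = 261° (mod 360)

20.2023 cis(261°)


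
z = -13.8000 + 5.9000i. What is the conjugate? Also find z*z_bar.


z_bar = -13.8000 - 5.9000i
z*z_bar = (-13.8)^2 + 5.9^2 = 190.44 + 34.81 = 225.25

z_bar = -13.8000 - 5.9000i, z*z_bar = 225.25


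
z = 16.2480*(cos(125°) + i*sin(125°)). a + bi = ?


a = 16.2480*cos(125°) = 16.2480*(-0.57358) = -9.3195
b = 16.2480*sin(125°) = 16.2480*0.819152 = 13.3096

-9.3195 + 13.3096i


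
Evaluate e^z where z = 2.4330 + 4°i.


e^2.4330 = 11.39301
cos(4°) = 0.997564
sin(4°) = 0.069756
Real = 11.39301*0.997564 = 11.3653
Imag = 11.39301*0.069756 = 0.7947

11.3653 + 0.7947i


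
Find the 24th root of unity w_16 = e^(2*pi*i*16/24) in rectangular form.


Angle = 360*16/24 = 240°
a = cos(240°) = -0.5000
b = sin(240°) = -0.8660

-0.5000 - 0.8660i


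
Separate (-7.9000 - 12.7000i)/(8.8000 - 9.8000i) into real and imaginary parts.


Multiply by conjugate: (-7.9000 - 12.7000i)(8.8000 + 9.8000i) / (8.8^2 + (-9.8)^2)
Numerator real = -7.9*8.8 - (12.7)*(-9.8) = 54.94
Numerator imag = -12.7*8.8 - (-7.9)*(-9.8) = -189.18
Denominator = 173.48
Re(z) = 54.94/173.48 = 0.3167
Im(z) = -189.18/173.48 = -1.0905

Re(z) = 0.3167, Im(z) = -1.0905


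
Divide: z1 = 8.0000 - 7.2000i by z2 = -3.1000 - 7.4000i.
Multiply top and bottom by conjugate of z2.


Conjugate of z2 = -3.1000 + 7.4000i
Numerator: (8.0000 - 7.2000i)(-3.1000 + 7.4000i) = 28.4800 + 81.5200i
Denominator: (-3.1)^2 + (-7.4)^2 = 64.37
Result = (28.4800 + 81.5200i)/64.37

0.4424 + 1.2664i


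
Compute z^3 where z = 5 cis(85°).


r^3 = 5^3 = 125
n*theta = 3*85° = 255° = 255° (mod 360)
a = 125*cos(255°) = -32.3524
b = 125*sin(255°) = -120.7407

125 cis(255°) = -32.3524 - 120.7407i


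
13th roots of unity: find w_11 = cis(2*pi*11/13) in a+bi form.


Angle = 360*11/13 = 304.6154°
a = cos(304.6154°) = 0.5681
b = sin(304.6154°) = -0.8230

0.5681 - 0.8230i


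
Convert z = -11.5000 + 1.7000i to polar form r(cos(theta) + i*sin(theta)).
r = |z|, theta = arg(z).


r = sqrt(132.25+2.89) = sqrt(135.14) = 11.6250
theta = atan2(1.7, -11.5) = 171.5911 degrees

r = 11.6250, theta = 171.5911 degrees


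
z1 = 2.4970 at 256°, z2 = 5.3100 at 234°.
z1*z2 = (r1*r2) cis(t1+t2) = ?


r = 2.4970 * 5.3100 = 13.2591
theta = 256° + 234° = 490° = 130° (mod 360)

13.2591 cis(130°)


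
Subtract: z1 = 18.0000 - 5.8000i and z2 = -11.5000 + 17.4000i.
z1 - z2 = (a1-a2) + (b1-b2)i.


Real: 18 + 11.5 = 29.5
Imag: -5.8 - 17.4 = -23.2

29.5000 - 23.2000i


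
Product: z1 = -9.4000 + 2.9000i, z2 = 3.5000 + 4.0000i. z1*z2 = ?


Real = -9.4*3.5 - 2.9*4 = -32.9 - 11.6 = -44.5
Imag = -9.4*4 + 3.5*2.9 = -37.6 + 10.15 = -27.45

-44.5000 - 27.4500i


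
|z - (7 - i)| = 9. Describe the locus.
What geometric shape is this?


|z - z0| = r is a circle with center z0 and radius r.
Center = (7, -1), radius = 9

Circle with center (7, -1) and radius 9


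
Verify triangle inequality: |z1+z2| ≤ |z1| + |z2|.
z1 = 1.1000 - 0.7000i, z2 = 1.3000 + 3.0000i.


|z1| = sqrt(1.1^2 + (-0.7)^2) = sqrt(1.7) = 1.3038
|z2| = sqrt(1.3^2 + 3^2) = sqrt(10.69) = 3.2696
z1+z2 = 2.4000 + 2.3000i
|z1+z2| = sqrt(11.05) = 3.3242
|z1|+|z2| = 1.3038 + 3.2696 = 4.5734

|z1+z2| = 3.3242 ≤ |z1|+|z2| = 4.5734 (verified)


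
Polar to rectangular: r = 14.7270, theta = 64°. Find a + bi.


a = 14.7270*cos(64°) = 14.7270*0.43837 = 6.4559
b = 14.7270*sin(64°) = 14.7270*0.89879 = 13.2365

6.4559 + 13.2365i


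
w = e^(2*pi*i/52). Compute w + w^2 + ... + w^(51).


With w = e^(2*pi*i/52), all 52 of the 52th roots of unity w^0 = 1, w, ..., w^(51) sum to 0: 1 + w + ... + w^(51) = (1 - w^52)/(1 - w) = 0 since w^52 = 1, w ≠ 1.
Removing the root 1: w + w^2 + ... + w^(51) = 0 - 1 = -1

Sum = -1


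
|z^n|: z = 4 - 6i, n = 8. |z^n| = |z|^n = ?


|z| = sqrt(16+36) = sqrt(52) = 7.2111
|z^8| = |z|^8 = (sqrt(52))^8 = 52^4 = 7311616

|z^8| = 7311616


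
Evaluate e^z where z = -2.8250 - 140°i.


e^-2.8250 = 0.0593
cos(-140°) = -0.766
sin(-140°) = -0.6428
Real = 0.0593*(-0.766) = -0.0454
Imag = 0.0593*(-0.6428) = -0.0381

-0.0454 - 0.0381i


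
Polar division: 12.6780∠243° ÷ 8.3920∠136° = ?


r = 12.6780 / 8.3920 = 1.5107
theta = 243° - 136° = 107° = 107° (mod 360)

1.5107 cis(107°)


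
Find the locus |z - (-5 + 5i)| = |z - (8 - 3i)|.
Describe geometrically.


Equal distances means the locus is the perpendicular bisector of z1 and z2.
Midpoint = ((-5+8)/2, (5+(-3))/2) = (1.5000, 1.0000)

Perpendicular bisector through (1.5000, 1.0000)


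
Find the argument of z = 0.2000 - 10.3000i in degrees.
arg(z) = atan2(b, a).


Re = 0.2, Im = -10.3
arg = atan2(-10.3, 0.2) = -88.8876 degrees

arg(z) = -88.8876 degrees


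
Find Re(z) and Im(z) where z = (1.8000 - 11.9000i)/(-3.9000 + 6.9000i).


Multiply by conjugate: (1.8000 - 11.9000i)(-3.9000 - 6.9000i) / ((-3.9)^2 + 6.9^2)
Numerator real = 1.8*(-3.9) - (11.9)*6.9 = -89.13
Numerator imag = -11.9*(-3.9) - 1.8*6.9 = 33.99
Denominator = 62.82
Re(z) = -89.13/62.82 = -1.4188
Im(z) = 33.99/62.82 = 0.5411

Re(z) = -1.4188, Im(z) = 0.5411


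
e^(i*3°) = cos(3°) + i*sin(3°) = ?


cos(3°) = 0.9986
sin(3°) = 0.0523

e^(i*3°) = 0.9986 + 0.0523i


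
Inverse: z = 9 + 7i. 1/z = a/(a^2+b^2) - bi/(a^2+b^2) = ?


|z|^2 = 81+49 = 130
1/z = (9 - 7i)/130

1/z = 0.0692 - 0.0538i


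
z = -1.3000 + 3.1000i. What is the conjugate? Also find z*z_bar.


z_bar = -1.3000 - 3.1000i
z*z_bar = (-1.3)^2 + 3.1^2 = 1.69 + 9.61 = 11.3

z_bar = -1.3000 - 3.1000i, z*z_bar = 11.3


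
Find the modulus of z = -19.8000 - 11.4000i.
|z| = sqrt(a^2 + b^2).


|z| = sqrt((-19.8)^2 + (-11.4)^2) = sqrt(392.04 + 129.96) = sqrt(522) = 22.8473

|z| = 22.8473


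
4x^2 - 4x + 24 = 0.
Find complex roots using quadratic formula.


disc = (-4)^2 - 4*4*24 = 16 - 384 = -368
sqrt(|disc|) = sqrt(368) = 19.1833
Real part = 4/(2*4) = 0.5000
Imag part = 19.1833/(2*4) = 2.3979

0.5000 ± 2.3979i


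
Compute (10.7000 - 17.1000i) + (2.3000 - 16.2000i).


Real: 10.7 + 2.3 = 13
Imag: -17.1 - 16.2 = -33.3

13.0000 - 33.3000i


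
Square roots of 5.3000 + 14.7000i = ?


|z| = sqrt(28.09+216.09) = 15.6263
sqrt((|z|+a)/2) = sqrt((15.6263+5.3)/2) = sqrt(10.4631) = 3.2347
sqrt((|z|-a)/2) = sqrt((15.6263-5.3)/2) = sqrt(5.1631) = 2.2723

±(3.2347 + 2.2723i) i.e. 3.2347 + 2.2723i and -3.2347 - 2.2723i


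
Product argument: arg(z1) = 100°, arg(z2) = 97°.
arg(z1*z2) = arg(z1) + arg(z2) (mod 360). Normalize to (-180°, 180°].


arg(z1*z2) = 100° + 97° = 197°
Normalized to (-180°, 180°]: -163°

-163°


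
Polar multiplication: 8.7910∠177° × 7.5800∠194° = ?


r = 8.7910 * 7.5800 = 66.6358
theta = 177° + 194° = 371° = 11° (mod 360)

66.6358 cis(11°)


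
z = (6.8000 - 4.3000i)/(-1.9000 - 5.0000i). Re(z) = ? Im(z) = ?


Multiply by conjugate: (6.8000 - 4.3000i)(-1.9000 + 5.0000i) / ((-1.9)^2 + (-5)^2)
Numerator real = 6.8*(-1.9) - (4.3)*(-5) = 8.58
Numerator imag = -4.3*(-1.9) - 6.8*(-5) = 42.17
Denominator = 28.61
Re(z) = 8.58/28.61 = 0.2999
Im(z) = 42.17/28.61 = 1.4740

Re(z) = 0.2999, Im(z) = 1.4740


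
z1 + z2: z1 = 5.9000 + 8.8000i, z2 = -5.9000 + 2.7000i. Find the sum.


Real: 5.9 - 5.9 = 0
Imag: 8.8 + 2.7 = 11.5

11.5000i


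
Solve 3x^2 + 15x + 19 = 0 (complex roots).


disc = 15^2 - 4*3*19 = 225 - 228 = -3
sqrt(|disc|) = sqrt(3) = 1.7321
Real part = -15/(2*3) = -2.5000
Imag part = 1.7321/(2*3) = 0.2887

-2.5000 ± 0.2887i


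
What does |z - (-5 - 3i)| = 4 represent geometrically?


|z - z0| = r is a circle with center z0 and radius r.
Center = (-5, -3), radius = 4

Circle with center (-5, -3) and radius 4


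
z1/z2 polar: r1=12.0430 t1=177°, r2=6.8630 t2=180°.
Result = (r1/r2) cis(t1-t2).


r = 12.0430 / 6.8630 = 1.7548
theta = 177° - 180° = -3° = 357° (mod 360)

1.7548 cis(357°)


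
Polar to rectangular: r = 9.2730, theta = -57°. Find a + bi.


a = 9.2730*cos(-57°) = 9.2730*0.54464 = 5.0504
b = 9.2730*sin(-57°) = 9.2730*(-0.83867) = -7.7770

5.0504 - 7.7770i


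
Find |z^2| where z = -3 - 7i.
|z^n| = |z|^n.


|z| = sqrt(9+49) = sqrt(58) = 7.6158
|z^2| = |z|^2 = (sqrt(58))^2 = 58

|z^2| = 58


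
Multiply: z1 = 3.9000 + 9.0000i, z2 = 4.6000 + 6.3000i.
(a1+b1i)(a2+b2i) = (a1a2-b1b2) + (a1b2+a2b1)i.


Real = 3.9*4.6 - 9*6.3 = 17.94 - 56.7 = -38.76
Imag = 3.9*6.3 + 4.6*9 = 24.57 + 41.4 = 65.97

-38.7600 + 65.9700i


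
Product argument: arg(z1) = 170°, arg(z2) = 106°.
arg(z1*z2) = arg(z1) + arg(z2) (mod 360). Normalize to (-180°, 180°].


arg(z1*z2) = 170° + 106° = 276°
Normalized to (-180°, 180°]: -84°

-84°


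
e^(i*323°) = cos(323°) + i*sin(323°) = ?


cos(323°) = 0.7986
sin(323°) = -0.6018

e^(i*323°) = 0.7986 - 0.6018i


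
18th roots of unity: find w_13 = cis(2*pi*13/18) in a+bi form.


Angle = 360*13/18 = 260°
a = cos(260°) = -0.1736
b = sin(260°) = -0.9848

-0.1736 - 0.9848i


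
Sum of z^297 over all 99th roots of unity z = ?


The roots are w_k = w^k with w = e^(2*pi*i/99), and (w^k)^297 = (w^297)^k.
So S = 1 + u + u^2 + ... + u^(98) with u = w^297.
297 = 3*99 + 0, so 297 is a multiple of 99 and u = (w^99)^3 = 1.
Every one of the 99 terms equals 1: S = 99

S = 99


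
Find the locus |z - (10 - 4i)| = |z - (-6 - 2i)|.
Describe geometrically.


Equal distances means the locus is the perpendicular bisector of z1 and z2.
Midpoint = ((10+(-6))/2, (-4+(-2))/2) = (2.0000, -3.0000)

Perpendicular bisector through (2.0000, -3.0000)


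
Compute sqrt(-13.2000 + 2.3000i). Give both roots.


|z| = sqrt(174.24+5.29) = 13.3989
sqrt((|z|+a)/2) = sqrt((13.3989+(-13.2))/2) = sqrt(0.0994) = 0.3153
sqrt((|z|-a)/2) = sqrt((13.3989-(-13.2))/2) = sqrt(13.2994) = 3.6468

±(0.3153 + 3.6468i) i.e. 0.3153 + 3.6468i and -0.3153 - 3.6468i


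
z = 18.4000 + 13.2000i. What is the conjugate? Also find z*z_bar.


z_bar = 18.4000 - 13.2000i
z*z_bar = 18.4^2 + 13.2^2 = 338.56 + 174.24 = 512.8

z_bar = 18.4000 - 13.2000i, z*z_bar = 512.8


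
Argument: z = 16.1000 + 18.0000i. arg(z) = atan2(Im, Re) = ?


Re = 16.1, Im = 18
arg = atan2(18, 16.1) = 48.1891 degrees

arg(z) = 48.1891 degrees


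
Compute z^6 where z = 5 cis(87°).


r^6 = 5^6 = 15625
n*theta = 6*87° = 522° = 162° (mod 360)
a = 15625*cos(162°) = -14860.2581
b = 15625*sin(162°) = 4828.3905

15625 cis(162°) = -14860.2581 + 4828.3905i


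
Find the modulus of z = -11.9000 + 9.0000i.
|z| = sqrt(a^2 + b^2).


|z| = sqrt((-11.9)^2 + 9^2) = sqrt(141.61 + 81) = sqrt(222.61) = 14.9201

|z| = 14.9201


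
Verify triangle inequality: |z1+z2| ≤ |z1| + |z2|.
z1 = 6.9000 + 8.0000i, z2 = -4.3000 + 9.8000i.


|z1| = sqrt(6.9^2 + 8^2) = sqrt(111.61) = 10.5646
|z2| = sqrt((-4.3)^2 + 9.8^2) = sqrt(114.53) = 10.7019
z1+z2 = 2.6000 + 17.8000i
|z1+z2| = sqrt(323.6) = 17.9889
|z1|+|z2| = 10.5646 + 10.7019 = 21.2665

|z1+z2| = 17.9889 ≤ |z1|+|z2| = 21.2665 (verified)


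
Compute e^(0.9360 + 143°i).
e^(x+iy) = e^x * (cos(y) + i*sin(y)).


e^0.9360 = 2.5498
cos(143°) = -0.7986
sin(143°) = 0.6018
Real = 2.5498*(-0.7986) = -2.0363
Imag = 2.5498*0.6018 = 1.5345

-2.0363 + 1.5345i


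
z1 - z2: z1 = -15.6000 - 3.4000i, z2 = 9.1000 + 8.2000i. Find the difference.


Real: -15.6 - 9.1 = -24.7
Imag: -3.4 - 8.2 = -11.6

-24.7000 - 11.6000i


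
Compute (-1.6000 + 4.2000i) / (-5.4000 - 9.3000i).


Conjugate of z2 = -5.4000 + 9.3000i
Numerator: (-1.6000 + 4.2000i)(-5.4000 + 9.3000i) = -30.4200 - 37.5600i
Denominator: (-5.4)^2 + (-9.3)^2 = 115.65
Result = (-30.4200 - 37.5600i)/115.65

-0.2630 - 0.3248i


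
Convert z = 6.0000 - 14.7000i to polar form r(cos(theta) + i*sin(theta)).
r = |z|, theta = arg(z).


r = sqrt(36+216.09) = sqrt(252.09) = 15.8773
theta = atan2(-14.7, 6) = -67.7965 degrees

r = 15.8773, theta = -67.7965 degrees


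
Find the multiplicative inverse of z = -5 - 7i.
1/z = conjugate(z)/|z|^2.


|z|^2 = 25+49 = 74
1/z = (-5 + 7i)/74

1/z = -0.0676 + 0.0946i


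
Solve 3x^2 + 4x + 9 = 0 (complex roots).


disc = 4^2 - 4*3*9 = 16 - 108 = -92
sqrt(|disc|) = sqrt(92) = 9.5917
Real part = -4/(2*3) = -0.6667
Imag part = 9.5917/(2*3) = 1.5986

-0.6667 ± 1.5986i


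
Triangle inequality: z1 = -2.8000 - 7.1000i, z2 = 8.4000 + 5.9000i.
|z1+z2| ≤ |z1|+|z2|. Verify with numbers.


|z1| = sqrt((-2.8)^2 + (-7.1)^2) = sqrt(58.25) = 7.6322
|z2| = sqrt(8.4^2 + 5.9^2) = sqrt(105.37) = 10.2650
z1+z2 = 5.6000 - 1.2000i
|z1+z2| = sqrt(32.8) = 5.7271
|z1|+|z2| = 7.6322 + 10.2650 = 17.8972

|z1+z2| = 5.7271 ≤ |z1|+|z2| = 17.8972 (verified)


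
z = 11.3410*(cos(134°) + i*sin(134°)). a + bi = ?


a = 11.3410*cos(134°) = 11.3410*(-0.69466) = -7.8781
b = 11.3410*sin(134°) = 11.3410*0.71934 = 8.1580

-7.8781 + 8.1580i


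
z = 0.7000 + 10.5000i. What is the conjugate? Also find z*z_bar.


z_bar = 0.7000 - 10.5000i
z*z_bar = 0.7^2 + 10.5^2 = 0.49 + 110.25 = 110.74

z_bar = 0.7000 - 10.5000i, z*z_bar = 110.74


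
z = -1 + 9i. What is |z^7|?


|z| = sqrt(1+81) = sqrt(82) = 9.0554
|z^7| = |z|^7 = (sqrt(82))^7 = 82^3 * sqrt(82) = 551368*sqrt(82)

|z^7| = 551368*sqrt(82) ≈ 4992849.5928


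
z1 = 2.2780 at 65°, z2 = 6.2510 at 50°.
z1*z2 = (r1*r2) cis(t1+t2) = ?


r = 2.2780 * 6.2510 = 14.2398
theta = 65° + 50° = 115° = 115° (mod 360)

14.2398 cis(115°)


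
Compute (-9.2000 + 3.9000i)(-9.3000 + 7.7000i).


Real = -9.2*(-9.3) - 3.9*7.7 = 85.56 - 30.03 = 55.53
Imag = -9.2*7.7 - (9.3)*3.9 = -70.84 - (36.27) = -107.11

55.5300 - 107.1100i


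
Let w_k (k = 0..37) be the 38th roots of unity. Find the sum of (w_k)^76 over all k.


The roots are w_k = w^k with w = e^(2*pi*i/38), and (w^k)^76 = (w^76)^k.
So S = 1 + u + u^2 + ... + u^(37) with u = w^76.
76 = 2*38 + 0, so 76 is a multiple of 38 and u = (w^38)^2 = 1.
Every one of the 38 terms equals 1: S = 38

S = 38


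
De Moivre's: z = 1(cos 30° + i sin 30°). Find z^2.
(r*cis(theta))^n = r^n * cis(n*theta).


r^2 = 1^2 = 1
n*theta = 2*30° = 60° = 60° (mod 360)
a = 1*cos(60°) = 0.5000
b = 1*sin(60°) = 0.8660

1 cis(60°) = 0.5000 + 0.8660i


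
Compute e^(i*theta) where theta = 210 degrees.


cos(210°) = -0.8660
sin(210°) = -0.5000

e^(i*210°) = -0.8660 - 0.5000i


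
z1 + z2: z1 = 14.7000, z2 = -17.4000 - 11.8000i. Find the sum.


Real: 14.7 - 17.4 = -2.7
Imag: 0 - 11.8 = -11.8

-2.7000 - 11.8000i


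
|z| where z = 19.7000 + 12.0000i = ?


|z| = sqrt(19.7^2 + 12^2) = sqrt(388.09 + 144) = sqrt(532.09) = 23.0671

|z| = 23.0671


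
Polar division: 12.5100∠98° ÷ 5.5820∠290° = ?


r = 12.5100 / 5.5820 = 2.2411
theta = 98° - 290° = -192° = 168° (mod 360)

2.2411 cis(168°)


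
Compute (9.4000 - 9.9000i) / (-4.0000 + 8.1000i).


Conjugate of z2 = -4.0000 - 8.1000i
Numerator: (9.4000 - 9.9000i)(-4.0000 - 8.1000i) = -117.7900 - 36.5400i
Denominator: (-4)^2 + 8.1^2 = 81.61
Result = (-117.7900 - 36.5400i)/81.61

-1.4433 - 0.4477i


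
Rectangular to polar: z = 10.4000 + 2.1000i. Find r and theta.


r = sqrt(108.16+4.41) = sqrt(112.57) = 10.6099
theta = atan2(2.1, 10.4) = 11.4158 degrees

r = 10.6099, theta = 11.4158 degrees


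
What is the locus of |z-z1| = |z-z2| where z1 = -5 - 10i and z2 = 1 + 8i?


Equal distances means the locus is the perpendicular bisector of z1 and z2.
Midpoint = ((-5+1)/2, (-10+8)/2) = (-2.0000, -1.0000)

Perpendicular bisector through (-2.0000, -1.0000)


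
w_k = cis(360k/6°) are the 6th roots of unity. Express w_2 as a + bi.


Angle = 360*2/6 = 120°
a = cos(120°) = -0.5000
b = sin(120°) = 0.8660

-0.5000 + 0.8660i


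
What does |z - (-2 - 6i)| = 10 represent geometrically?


|z - z0| = r is a circle with center z0 and radius r.
Center = (-2, -6), radius = 10

Circle with center (-2, -6) and radius 10


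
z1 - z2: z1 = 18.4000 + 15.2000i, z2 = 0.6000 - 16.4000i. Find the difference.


Real: 18.4 - 0.6 = 17.8
Imag: 15.2 + 16.4 = 31.6

17.8000 + 31.6000i


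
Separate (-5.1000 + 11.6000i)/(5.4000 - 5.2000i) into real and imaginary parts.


Multiply by conjugate: (-5.1000 + 11.6000i)(5.4000 + 5.2000i) / (5.4^2 + (-5.2)^2)
Numerator real = -5.1*5.4 + 11.6*(-5.2) = -87.86
Numerator imag = 11.6*5.4 - (-5.1)*(-5.2) = 36.12
Denominator = 56.2
Re(z) = -87.86/56.2 = -1.5633
Im(z) = 36.12/56.2 = 0.6427

Re(z) = -1.5633, Im(z) = 0.6427


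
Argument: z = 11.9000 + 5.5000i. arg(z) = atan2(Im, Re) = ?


Re = 11.9, Im = 5.5
arg = atan2(5.5, 11.9) = 24.8057 degrees

arg(z) = 24.8057 degrees


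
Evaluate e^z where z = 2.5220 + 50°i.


e^2.5220 = 12.45348
cos(50°) = 0.642788
sin(50°) = 0.76604
Real = 12.45348*0.642788 = 8.0049
Imag = 12.45348*0.76604 = 9.5399

8.0049 + 9.5399i


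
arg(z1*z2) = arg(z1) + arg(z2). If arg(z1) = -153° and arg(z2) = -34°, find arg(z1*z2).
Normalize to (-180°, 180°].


arg(z1*z2) = -153° - 34° = -187°
Normalized to (-180°, 180°]: 173°

173°


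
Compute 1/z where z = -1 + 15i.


|z|^2 = 1+225 = 226
1/z = (-1 - 15i)/226

1/z = -0.0044 - 0.0664i


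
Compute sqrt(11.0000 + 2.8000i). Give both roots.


|z| = sqrt(121+7.84) = 11.3508
sqrt((|z|+a)/2) = sqrt((11.3508+11)/2) = sqrt(11.1754) = 3.3430
sqrt((|z|-a)/2) = sqrt((11.3508-11)/2) = sqrt(0.1754) = 0.4188

±(3.3430 + 0.4188i) i.e. 3.3430 + 0.4188i and -3.3430 - 0.4188i


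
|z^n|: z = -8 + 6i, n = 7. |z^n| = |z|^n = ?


|z| = sqrt(64+36) = sqrt(100) = 10
|z^7| = |z|^7 = 10^7 = 10000000

|z^7| = 10000000


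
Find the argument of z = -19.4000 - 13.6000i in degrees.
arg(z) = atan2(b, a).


Re = -19.4, Im = -13.6
arg = atan2(-13.6, -19.4) = -144.9684 degrees

arg(z) = -144.9684 degrees


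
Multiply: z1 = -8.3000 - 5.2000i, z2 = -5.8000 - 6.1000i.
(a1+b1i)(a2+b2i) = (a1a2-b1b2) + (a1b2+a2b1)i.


Real = -8.3*(-5.8) - (-5.2)*(-6.1) = 48.14 - 31.72 = 16.42
Imag = -8.3*(-6.1) - (5.8)*(-5.2) = 50.63 + 30.16 = 80.79

16.4200 + 80.7900i


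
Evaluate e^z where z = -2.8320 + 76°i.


e^-2.8320 = 0.05889
cos(76°) = 0.2419
sin(76°) = 0.9703
Real = 0.05889*0.2419 = 0.0142
Imag = 0.05889*0.9703 = 0.0571

0.0142 + 0.0571i


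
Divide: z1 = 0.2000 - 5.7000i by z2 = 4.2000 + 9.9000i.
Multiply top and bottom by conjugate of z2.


Conjugate of z2 = 4.2000 - 9.9000i
Numerator: (0.2000 - 5.7000i)(4.2000 - 9.9000i) = -55.5900 - 25.9200i
Denominator: 4.2^2 + 9.9^2 = 115.65
Result = (-55.5900 - 25.9200i)/115.65

-0.4807 - 0.2241i


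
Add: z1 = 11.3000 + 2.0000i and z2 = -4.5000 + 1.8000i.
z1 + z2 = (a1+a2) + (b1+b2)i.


Real: 11.3 - 4.5 = 6.8
Imag: 2 + 1.8 = 3.8

6.8000 + 3.8000i


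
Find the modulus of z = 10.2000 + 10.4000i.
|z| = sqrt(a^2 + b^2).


|z| = sqrt(10.2^2 + 10.4^2) = sqrt(104.04 + 108.16) = sqrt(212.2) = 14.5671

|z| = 14.5671


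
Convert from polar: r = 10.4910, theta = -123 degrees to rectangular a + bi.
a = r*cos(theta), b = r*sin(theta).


a = 10.4910*cos(-123°) = 10.4910*(-0.54464) = -5.7138
b = 10.4910*sin(-123°) = 10.4910*(-0.83867) = -8.7985

-5.7138 - 8.7985i


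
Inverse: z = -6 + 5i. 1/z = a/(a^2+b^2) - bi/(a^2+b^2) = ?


|z|^2 = 36+25 = 61
1/z = (-6 - 5i)/61

1/z = -0.0984 - 0.0820i


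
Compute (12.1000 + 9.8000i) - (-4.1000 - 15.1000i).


Real: 12.1 + 4.1 = 16.2
Imag: 9.8 + 15.1 = 24.9

16.2000 + 24.9000i


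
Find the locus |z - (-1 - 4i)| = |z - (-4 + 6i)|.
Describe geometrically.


Equal distances means the locus is the perpendicular bisector of z1 and z2.
Midpoint = ((-1+(-4))/2, (-4+6)/2) = (-2.5000, 1.0000)

Perpendicular bisector through (-2.5000, 1.0000)


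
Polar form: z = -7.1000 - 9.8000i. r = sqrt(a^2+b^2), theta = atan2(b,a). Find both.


r = sqrt(50.41+96.04) = sqrt(146.45) = 12.1017
theta = atan2(-9.8, -7.1) = -125.9229 degrees

r = 12.1017, theta = -125.9229 degrees


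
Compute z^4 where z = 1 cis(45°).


r^4 = 1^4 = 1
n*theta = 4*45° = 180° = 180° (mod 360)
a = 1*cos(180°) = -1.0000
b = 1*sin(180°) = 0

1 cis(180°) = -1.0000 + 0i


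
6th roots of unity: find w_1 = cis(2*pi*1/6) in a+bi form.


Angle = 360*1/6 = 60°
a = cos(60°) = 0.5000
b = sin(60°) = 0.8660

0.5000 + 0.8660i


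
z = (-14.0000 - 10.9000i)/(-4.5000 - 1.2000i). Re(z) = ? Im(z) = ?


Multiply by conjugate: (-14.0000 - 10.9000i)(-4.5000 + 1.2000i) / ((-4.5)^2 + (-1.2)^2)
Numerator real = -14*(-4.5) - (10.9)*(-1.2) = 76.08
Numerator imag = -10.9*(-4.5) - (-14)*(-1.2) = 32.25
Denominator = 21.69
Re(z) = 76.08/21.69 = 3.5076
Im(z) = 32.25/21.69 = 1.4869

Re(z) = 3.5076, Im(z) = 1.4869


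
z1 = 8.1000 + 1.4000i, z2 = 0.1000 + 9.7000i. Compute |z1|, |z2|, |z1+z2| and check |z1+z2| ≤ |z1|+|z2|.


|z1| = sqrt(8.1^2 + 1.4^2) = sqrt(67.57) = 8.2201
|z2| = sqrt(0.1^2 + 9.7^2) = sqrt(94.1) = 9.7005
z1+z2 = 8.2000 + 11.1000i
|z1+z2| = sqrt(190.45) = 13.8004
|z1|+|z2| = 8.2201 + 9.7005 = 17.9206

|z1+z2| = 13.8004 ≤ |z1|+|z2| = 17.9206 (verified)


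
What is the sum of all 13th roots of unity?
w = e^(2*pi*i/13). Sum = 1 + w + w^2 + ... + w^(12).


The sum of all 13th roots of unity is 0.
Geometric series: (1 - w^13)/(1 - w) = (1-1)/(1-w) = 0 since w^13 = 1, w ≠ 1.
Alternatively: coefficient of z^12 in z^13 - 1 is 0.

0


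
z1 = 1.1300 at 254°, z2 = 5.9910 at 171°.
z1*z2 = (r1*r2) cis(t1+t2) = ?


r = 1.1300 * 5.9910 = 6.7698
theta = 254° + 171° = 425° = 65° (mod 360)

6.7698 cis(65°)


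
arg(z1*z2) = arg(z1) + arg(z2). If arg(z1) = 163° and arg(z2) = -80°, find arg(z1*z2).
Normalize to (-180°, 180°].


arg(z1*z2) = 163° - 80° = 83°
Normalized to (-180°, 180°]: 83°

83°


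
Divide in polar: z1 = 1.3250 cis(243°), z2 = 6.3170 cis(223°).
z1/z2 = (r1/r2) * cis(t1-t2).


r = 1.3250 / 6.3170 = 0.2098
theta = 243° - 223° = 20° = 20° (mod 360)

0.2098 cis(20°)


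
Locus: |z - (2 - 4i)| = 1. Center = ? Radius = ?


|z - z0| = r is a circle with center z0 and radius r.
Center = (2, -4), radius = 1

Circle with center (2, -4) and radius 1


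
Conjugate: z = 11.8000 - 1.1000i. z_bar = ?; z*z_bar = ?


z_bar = 11.8000 + 1.1000i
z*z_bar = 11.8^2 + (-1.1)^2 = 139.24 + 1.21 = 140.45

z_bar = 11.8000 + 1.1000i, z*z_bar = 140.45


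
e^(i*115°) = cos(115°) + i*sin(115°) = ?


cos(115°) = -0.4226
sin(115°) = 0.9063

e^(i*115°) = -0.4226 + 0.9063i


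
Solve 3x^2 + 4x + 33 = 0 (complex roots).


disc = 4^2 - 4*3*33 = 16 - 396 = -380
sqrt(|disc|) = sqrt(380) = 19.4936
Real part = -4/(2*3) = -0.6667
Imag part = 19.4936/(2*3) = 3.2489

-0.6667 ± 3.2489i


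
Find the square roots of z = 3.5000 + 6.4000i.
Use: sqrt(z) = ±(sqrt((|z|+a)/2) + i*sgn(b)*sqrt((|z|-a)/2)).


|z| = sqrt(12.25+40.96) = 7.2945
sqrt((|z|+a)/2) = sqrt((7.2945+3.5)/2) = sqrt(5.3973) = 2.3232
sqrt((|z|-a)/2) = sqrt((7.2945-3.5)/2) = sqrt(1.8973) = 1.3774

±(2.3232 + 1.3774i) i.e. 2.3232 + 1.3774i and -2.3232 - 1.3774i


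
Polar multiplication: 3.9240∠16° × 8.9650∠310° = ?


r = 3.9240 * 8.9650 = 35.1787
theta = 16° + 310° = 326° = 326° (mod 360)

35.1787 cis(326°)


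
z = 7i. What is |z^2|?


|z| = sqrt(0+49) = sqrt(49) = 7
|z^2| = |z|^2 = 7^2 = 49

|z^2| = 49


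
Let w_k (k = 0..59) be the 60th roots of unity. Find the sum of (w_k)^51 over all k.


The roots are w_k = w^k with w = e^(2*pi*i/60), and (w^k)^51 = (w^51)^k.
So S = 1 + u + u^2 + ... + u^(59) with u = w^51.
51 = 0*60 + 51, so 51 is not a multiple of 60: u = w^51 ≠ 1 (w is a primitive 60th root), while u^60 = (w^60)^51 = 1.
Geometric series: S = (1 - u^60)/(1 - u) = (1 - 1)/(1 - u) = 0

S = 0


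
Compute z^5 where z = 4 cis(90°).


r^5 = 4^5 = 1024
n*theta = 5*90° = 450° = 90° (mod 360)
a = 1024*cos(90°) = 0
b = 1024*sin(90°) = 1024.0000

1024 cis(90°) = 0 + 1024.0000i


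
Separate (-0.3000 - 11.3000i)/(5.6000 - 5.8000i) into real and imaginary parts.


Multiply by conjugate: (-0.3000 - 11.3000i)(5.6000 + 5.8000i) / (5.6^2 + (-5.8)^2)
Numerator real = -0.3*5.6 - (11.3)*(-5.8) = 63.86
Numerator imag = -11.3*5.6 - (-0.3)*(-5.8) = -65.02
Denominator = 65
Re(z) = 63.86/65 = 0.9825
Im(z) = -65.02/65 = -1.0003

Re(z) = 0.9825, Im(z) = -1.0003


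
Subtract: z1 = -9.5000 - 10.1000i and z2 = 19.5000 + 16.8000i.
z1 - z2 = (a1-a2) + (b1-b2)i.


Real: -9.5 - 19.5 = -29
Imag: -10.1 - 16.8 = -26.9

-29.0000 - 26.9000i


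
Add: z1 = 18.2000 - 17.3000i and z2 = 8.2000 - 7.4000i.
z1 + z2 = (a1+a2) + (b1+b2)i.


Real: 18.2 + 8.2 = 26.4
Imag: -17.3 - 7.4 = -24.7

26.4000 - 24.7000i


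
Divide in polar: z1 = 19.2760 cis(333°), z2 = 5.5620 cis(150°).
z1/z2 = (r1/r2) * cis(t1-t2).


r = 19.2760 / 5.5620 = 3.4657
theta = 333° - 150° = 183° = 183° (mod 360)

3.4657 cis(183°)


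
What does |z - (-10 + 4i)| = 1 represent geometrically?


|z - z0| = r is a circle with center z0 and radius r.
Center = (-10, 4), radius = 1

Circle with center (-10, 4) and radius 1


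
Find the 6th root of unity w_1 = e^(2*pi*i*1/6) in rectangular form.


Angle = 360*1/6 = 60°
a = cos(60°) = 0.5000
b = sin(60°) = 0.8660

0.5000 + 0.8660i


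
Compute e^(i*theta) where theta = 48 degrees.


cos(48°) = 0.6691
sin(48°) = 0.7431

e^(i*48°) = 0.6691 + 0.7431i


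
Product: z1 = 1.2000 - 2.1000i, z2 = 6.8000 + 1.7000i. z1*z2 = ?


Real = 1.2*6.8 - (-2.1)*1.7 = 8.16 - (-3.57) = 11.73
Imag = 1.2*1.7 + 6.8*(-2.1) = 2.04 - (14.28) = -12.24

11.7300 - 12.2400i


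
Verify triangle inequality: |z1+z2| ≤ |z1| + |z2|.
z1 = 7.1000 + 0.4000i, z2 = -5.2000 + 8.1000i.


|z1| = sqrt(7.1^2 + 0.4^2) = sqrt(50.57) = 7.1113
|z2| = sqrt((-5.2)^2 + 8.1^2) = sqrt(92.65) = 9.6255
z1+z2 = 1.9000 + 8.5000i
|z1+z2| = sqrt(75.86) = 8.7098
|z1|+|z2| = 7.1113 + 9.6255 = 16.7368

|z1+z2| = 8.7098 ≤ |z1|+|z2| = 16.7368 (verified)


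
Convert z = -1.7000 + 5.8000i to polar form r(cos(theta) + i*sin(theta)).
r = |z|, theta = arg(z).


r = sqrt(2.89+33.64) = sqrt(36.53) = 6.0440
theta = atan2(5.8, -1.7) = 106.3360 degrees

r = 6.0440, theta = 106.3360 degrees


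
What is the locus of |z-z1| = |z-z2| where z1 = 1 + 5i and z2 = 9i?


Equal distances means the locus is the perpendicular bisector of z1 and z2.
Midpoint = ((1+0)/2, (5+9)/2) = (0.5000, 7.0000)

Perpendicular bisector through (0.5000, 7.0000)


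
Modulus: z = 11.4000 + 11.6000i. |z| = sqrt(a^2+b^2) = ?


|z| = sqrt(11.4^2 + 11.6^2) = sqrt(129.96 + 134.56) = sqrt(264.52) = 16.2641

|z| = 16.2641


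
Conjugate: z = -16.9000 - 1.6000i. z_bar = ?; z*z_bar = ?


z_bar = -16.9000 + 1.6000i
z*z_bar = (-16.9)^2 + (-1.6)^2 = 285.61 + 2.56 = 288.17

z_bar = -16.9000 + 1.6000i, z*z_bar = 288.17


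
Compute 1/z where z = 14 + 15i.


|z|^2 = 196+225 = 421
1/z = (14 - 15i)/421

1/z = 0.0333 - 0.0356i


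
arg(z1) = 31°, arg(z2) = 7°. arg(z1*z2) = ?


arg(z1*z2) = 31° + 7° = 38°
Normalized to (-180°, 180°]: 38°

38°
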